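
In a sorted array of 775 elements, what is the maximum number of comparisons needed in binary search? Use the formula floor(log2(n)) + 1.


Binary search halves the search space each step.
Maximum comparisons = floor(log2(775)) + 1
log2(775) = 9.5981
floor(log2(775)) = 9, so 9 + 1 = 10
Final answer: 10


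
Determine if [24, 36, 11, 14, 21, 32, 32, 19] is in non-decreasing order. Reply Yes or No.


Check consecutive pairs:
  24 <= 36? True
  36 <= 11? False
  11 <= 14? True
  14 <= 21? True
  21 <= 32? True
  32 <= 32? True
  32 <= 19? False
2 consecutive pair(s) are out of order, so the list is not sorted.
Final answer: No


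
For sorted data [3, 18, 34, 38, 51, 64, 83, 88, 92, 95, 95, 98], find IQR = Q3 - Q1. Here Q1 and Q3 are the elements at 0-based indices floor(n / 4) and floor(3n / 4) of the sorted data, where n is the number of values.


The data has n = 12 elements.
Q1 index = floor(12 / 4) = floor(3) = 3; Q3 index = floor(3 * 12 / 4) = floor(9) = 9
Q1 = element at index 3 = 38
Q3 = element at index 9 = 95
IQR = 95 - 38 = 57
Final answer: 57


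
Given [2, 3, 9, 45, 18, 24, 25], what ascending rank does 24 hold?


Sort ascending: [2, 3, 9, 18, 24, 25, 45]
Find 24 in the sorted list.
24 is at position 5 (1-indexed).
Final answer: 5


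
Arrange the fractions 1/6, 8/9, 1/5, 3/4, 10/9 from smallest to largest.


Convert to decimal for comparison:
  1/6 = 0.1667
  8/9 = 0.8889
  1/5 = 0.2
  3/4 = 0.75
  10/9 = 1.1111
Decimals in increasing order: 0.1667 < 0.2 < 0.75 < 0.8889 < 1.1111
Writing each back as its fraction gives the sorted order.
Final answer: 1/6, 1/5, 3/4, 8/9, 10/9


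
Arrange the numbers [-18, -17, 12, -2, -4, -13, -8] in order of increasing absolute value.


Compute absolute values:
  |-18| = 18
  |-17| = 17
  |12| = 12
  |-2| = 2
  |-4| = 4
  |-13| = 13
  |-8| = 8
Absolute values in increasing order: 2 < 4 < 8 < 12 < 13 < 17 < 18
Listing the original numbers in that order gives the answer.
Final answer: [-2, -4, -8, 12, -13, -17, -18]


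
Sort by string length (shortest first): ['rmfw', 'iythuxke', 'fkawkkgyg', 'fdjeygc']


Compute lengths:
  'rmfw' has length 4
  'iythuxke' has length 8
  'fkawkkgyg' has length 9
  'fdjeygc' has length 7
Lengths in increasing order: 4 < 7 < 8 < 9
Listing the words in that order gives the answer.
Final answer: ['rmfw', 'fdjeygc', 'iythuxke', 'fkawkkgyg']


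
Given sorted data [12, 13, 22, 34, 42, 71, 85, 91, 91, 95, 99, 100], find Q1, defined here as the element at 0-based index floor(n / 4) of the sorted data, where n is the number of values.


The list has n = 12 elements.
Q1 index = floor(12 / 4) = floor(3) = 3
Counting from index 0 in the sorted data, the element at index 3 is 34.
Final answer: 34


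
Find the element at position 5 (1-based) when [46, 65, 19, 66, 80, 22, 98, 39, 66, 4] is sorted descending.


Sort descending: [98, 80, 66, 66, 65, 46, 39, 22, 19, 4]
The 5th element (1-indexed) is at index 4.
Value = 65
Final answer: 65


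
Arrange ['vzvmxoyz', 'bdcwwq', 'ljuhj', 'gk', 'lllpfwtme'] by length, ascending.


Compute lengths:
  'vzvmxoyz' has length 8
  'bdcwwq' has length 6
  'ljuhj' has length 5
  'gk' has length 2
  'lllpfwtme' has length 9
Lengths in increasing order: 2 < 5 < 6 < 8 < 9
Listing the words in that order gives the answer.
Final answer: ['gk', 'ljuhj', 'bdcwwq', 'vzvmxoyz', 'lllpfwtme']


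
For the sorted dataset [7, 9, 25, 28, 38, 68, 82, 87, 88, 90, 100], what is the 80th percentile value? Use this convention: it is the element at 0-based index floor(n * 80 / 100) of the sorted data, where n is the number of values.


The dataset has n = 11 elements.
Index = floor(11 * 80 / 100) = floor(880 / 100) = floor(8.8) = 8
Counting from index 0 in the sorted data, the element at index 8 is 88.
Final answer: 88


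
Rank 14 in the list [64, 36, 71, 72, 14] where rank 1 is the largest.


Sort descending: [72, 71, 64, 36, 14]
Find 14 in the sorted list.
14 is at position 5.
Final answer: 5


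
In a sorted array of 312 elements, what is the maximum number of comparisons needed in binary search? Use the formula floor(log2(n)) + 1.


Binary search halves the search space each step.
Maximum comparisons = floor(log2(312)) + 1
log2(312) = 8.2854
floor(log2(312)) = 8, so 8 + 1 = 9
Final answer: 9


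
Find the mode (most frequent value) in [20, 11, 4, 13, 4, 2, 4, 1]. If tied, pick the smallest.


Count the frequency of each value:
  1 appears 1 time(s)
  2 appears 1 time(s)
  4 appears 3 time(s)
  11 appears 1 time(s)
  13 appears 1 time(s)
  20 appears 1 time(s)
Maximum frequency is 3.
Only 4 reaches that frequency, so it is the mode.
Final answer: 4


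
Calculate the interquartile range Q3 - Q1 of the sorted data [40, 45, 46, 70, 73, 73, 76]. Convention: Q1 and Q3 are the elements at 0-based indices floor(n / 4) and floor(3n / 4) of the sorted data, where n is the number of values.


The data has n = 7 elements.
Q1 index = floor(7 / 4) = floor(1.75) = 1; Q3 index = floor(3 * 7 / 4) = floor(5.25) = 5
Q1 = element at index 1 = 45
Q3 = element at index 5 = 73
IQR = 73 - 45 = 28
Final answer: 28


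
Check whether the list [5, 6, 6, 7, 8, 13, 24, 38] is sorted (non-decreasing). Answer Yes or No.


Check consecutive pairs:
  5 <= 6? True
  6 <= 6? True
  6 <= 7? True
  7 <= 8? True
  8 <= 13? True
  13 <= 24? True
  24 <= 38? True
Every consecutive pair is in order, so the list is non-decreasing.
Final answer: Yes


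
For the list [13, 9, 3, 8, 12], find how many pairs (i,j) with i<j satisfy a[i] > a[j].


For each element, count the later elements that are smaller than it:
  13 (index 0): smaller elements after it = [9, 3, 8, 12] -> 4
  9 (index 1): smaller elements after it = [3, 8] -> 2
  3 (index 2): smaller elements after it = [] -> 0
  8 (index 3): smaller elements after it = [] -> 0
Total inversions = 4 + 2 + 0 + 0 = 6
Final answer: 6


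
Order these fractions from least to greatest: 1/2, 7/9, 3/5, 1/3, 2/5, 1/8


Convert to decimal for comparison:
  1/2 = 0.5
  7/9 = 0.7778
  3/5 = 0.6
  1/3 = 0.3333
  2/5 = 0.4
  1/8 = 0.125
Decimals in increasing order: 0.125 < 0.3333 < 0.4 < 0.5 < 0.6 < 0.7778
Writing each back as its fraction gives the sorted order.
Final answer: 1/8, 1/3, 2/5, 1/2, 3/5, 7/9


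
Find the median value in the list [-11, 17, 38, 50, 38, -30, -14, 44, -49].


First, sort the list: [-49, -30, -14, -11, 17, 38, 38, 44, 50]
The list has 9 elements (odd count).
The middle index is 4 (0-based), and the element there is 17.
Final answer: 17


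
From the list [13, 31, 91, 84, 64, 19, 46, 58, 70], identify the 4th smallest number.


Sort ascending: [13, 19, 31, 46, 58, 64, 70, 84, 91]
The 4th element (1-indexed) is at index 3.
Value = 46
Final answer: 46


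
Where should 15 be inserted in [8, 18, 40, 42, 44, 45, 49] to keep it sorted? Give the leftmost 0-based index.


List is sorted: [8, 18, 40, 42, 44, 45, 49]
We need the leftmost position where 15 can be inserted, i.e. the first index whose element is >= 15 (or the end of the list if none is).
Binary search with low=0, high=7 (0-based indices):
  low=0, high=7, mid=3: a[3]=42 >= 15, so high = 3
  low=0, high=3, mid=1: a[1]=18 >= 15, so high = 1
  low=0, high=1, mid=0: a[0]=8 < 15, so low = 1
Now low = high = 1, so the insertion index is 1.
Final answer: 1


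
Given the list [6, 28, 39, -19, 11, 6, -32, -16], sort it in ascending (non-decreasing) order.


Original list: [6, 28, 39, -19, 11, 6, -32, -16]
Repeatedly take the smallest remaining element:
  Remaining [6, 28, 39, -19, 11, 6, -32, -16] -> smallest is -32
  Remaining [6, 28, 39, -19, 11, 6, -16] -> smallest is -19
  Remaining [6, 28, 39, 11, 6, -16] -> smallest is -16
  Remaining [6, 28, 39, 11, 6] -> smallest is 6
  Remaining [28, 39, 11, 6] -> smallest is 6
  Remaining [28, 39, 11] -> smallest is 11
  Remaining [28, 39] -> smallest is 28
  Remaining [39] -> smallest is 39
Collecting the picks in order gives the sorted list.
Final answer: [-32, -19, -16, 6, 6, 11, 28, 39]


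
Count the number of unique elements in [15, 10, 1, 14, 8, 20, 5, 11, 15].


List all unique values:
Distinct values: [1, 5, 8, 10, 11, 14, 15, 20]
Count = 8
Final answer: 8


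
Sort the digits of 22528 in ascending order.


The number 22528 has digits: 2, 2, 5, 2, 8
Sorted: 2, 2, 2, 5, 8
Joining the sorted digits gives the result.
Final answer: 22258


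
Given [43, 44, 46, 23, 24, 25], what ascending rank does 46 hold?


Sort ascending: [23, 24, 25, 43, 44, 46]
Find 46 in the sorted list.
46 is at position 6 (1-indexed).
Final answer: 6


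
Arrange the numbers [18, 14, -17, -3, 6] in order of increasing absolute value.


Compute absolute values:
  |18| = 18
  |14| = 14
  |-17| = 17
  |-3| = 3
  |6| = 6
Absolute values in increasing order: 3 < 6 < 14 < 17 < 18
Listing the original numbers in that order gives the answer.
Final answer: [-3, 6, 14, -17, 18]


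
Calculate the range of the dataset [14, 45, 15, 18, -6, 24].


Maximum value: 45
Minimum value: -6
Range = 45 - (-6) = 51
Final answer: 51


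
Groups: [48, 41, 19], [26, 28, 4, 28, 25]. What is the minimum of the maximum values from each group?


Find max of each group:
  Group 1: [48, 41, 19] -> max = 48
  Group 2: [26, 28, 4, 28, 25] -> max = 28
Maxes: [48, 28]
Minimum of maxes = 28
Final answer: 28


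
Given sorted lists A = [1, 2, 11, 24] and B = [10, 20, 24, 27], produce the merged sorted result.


List A: [1, 2, 11, 24]
List B: [10, 20, 24, 27]
Repeatedly compare the front elements and take the smaller:
  1 vs 10 -> take 1
  2 vs 10 -> take 2
  11 vs 10 -> take 10
  11 vs 20 -> take 11
  24 vs 20 -> take 20
  24 vs 24 -> take 24
  A is exhausted; append the rest of B: [24, 27]
Final answer: [1, 2, 10, 11, 20, 24, 24, 27]


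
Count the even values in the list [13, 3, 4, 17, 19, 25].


Check each element:
  13 is odd
  3 is odd
  4 is even
  17 is odd
  19 is odd
  25 is odd
Evens: [4]
Count of evens = 1
Final answer: 1


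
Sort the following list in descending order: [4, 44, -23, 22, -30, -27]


Original list: [4, 44, -23, 22, -30, -27]
Repeatedly take the largest remaining element:
  Remaining [4, 44, -23, 22, -30, -27] -> largest is 44
  Remaining [4, -23, 22, -30, -27] -> largest is 22
  Remaining [4, -23, -30, -27] -> largest is 4
  Remaining [-23, -30, -27] -> largest is -23
  Remaining [-30, -27] -> largest is -27
  Remaining [-30] -> largest is -30
Collecting the picks in order gives the descending list.
Final answer: [44, 22, 4, -23, -27, -30]


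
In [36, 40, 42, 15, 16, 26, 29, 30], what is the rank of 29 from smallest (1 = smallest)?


Sort ascending: [15, 16, 26, 29, 30, 36, 40, 42]
Find 29 in the sorted list.
29 is at position 4 (1-indexed).
Final answer: 4


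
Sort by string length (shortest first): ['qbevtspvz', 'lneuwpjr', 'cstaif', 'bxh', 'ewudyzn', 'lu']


Compute lengths:
  'qbevtspvz' has length 9
  'lneuwpjr' has length 8
  'cstaif' has length 6
  'bxh' has length 3
  'ewudyzn' has length 7
  'lu' has length 2
Lengths in increasing order: 2 < 3 < 6 < 7 < 8 < 9
Listing the words in that order gives the answer.
Final answer: ['lu', 'bxh', 'cstaif', 'ewudyzn', 'lneuwpjr', 'qbevtspvz']


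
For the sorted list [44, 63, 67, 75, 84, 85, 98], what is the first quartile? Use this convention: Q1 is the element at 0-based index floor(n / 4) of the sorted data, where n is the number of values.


The list has n = 7 elements.
Q1 index = floor(7 / 4) = floor(1.75) = 1
Counting from index 0 in the sorted data, the element at index 1 is 63.
Final answer: 63


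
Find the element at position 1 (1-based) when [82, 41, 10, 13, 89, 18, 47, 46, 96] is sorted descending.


Sort descending: [96, 89, 82, 47, 46, 41, 18, 13, 10]
The 1st element (1-indexed) is at index 0.
Value = 96
Final answer: 96


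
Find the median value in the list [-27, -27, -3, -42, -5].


First, sort the list: [-42, -27, -27, -5, -3]
The list has 5 elements (odd count).
The middle index is 2 (0-based), and the element there is -27.
Final answer: -27


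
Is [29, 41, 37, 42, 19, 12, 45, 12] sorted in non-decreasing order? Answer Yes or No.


Check consecutive pairs:
  29 <= 41? True
  41 <= 37? False
  37 <= 42? True
  42 <= 19? False
  19 <= 12? False
  12 <= 45? True
  45 <= 12? False
4 consecutive pair(s) are out of order, so the list is not sorted.
Final answer: No


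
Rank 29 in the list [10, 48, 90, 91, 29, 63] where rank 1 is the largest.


Sort descending: [91, 90, 63, 48, 29, 10]
Find 29 in the sorted list.
29 is at position 5.
Final answer: 5


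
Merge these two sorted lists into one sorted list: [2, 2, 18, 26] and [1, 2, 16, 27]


List A: [2, 2, 18, 26]
List B: [1, 2, 16, 27]
Repeatedly compare the front elements and take the smaller:
  2 vs 1 -> take 1
  2 vs 2 -> take 2
  2 vs 2 -> take 2
  18 vs 2 -> take 2
  18 vs 16 -> take 16
  18 vs 27 -> take 18
  26 vs 27 -> take 26
  A is exhausted; append the rest of B: [27]
Final answer: [1, 2, 2, 2, 16, 18, 26, 27]


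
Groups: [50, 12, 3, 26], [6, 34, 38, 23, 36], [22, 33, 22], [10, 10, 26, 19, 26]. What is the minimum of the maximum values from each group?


Find max of each group:
  Group 1: [50, 12, 3, 26] -> max = 50
  Group 2: [6, 34, 38, 23, 36] -> max = 38
  Group 3: [22, 33, 22] -> max = 33
  Group 4: [10, 10, 26, 19, 26] -> max = 26
Maxes: [50, 38, 33, 26]
Minimum of maxes = 26
Final answer: 26


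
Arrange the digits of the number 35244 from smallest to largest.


The number 35244 has digits: 3, 5, 2, 4, 4
Sorted: 2, 3, 4, 4, 5
Joining the sorted digits gives the result.
Final answer: 23445


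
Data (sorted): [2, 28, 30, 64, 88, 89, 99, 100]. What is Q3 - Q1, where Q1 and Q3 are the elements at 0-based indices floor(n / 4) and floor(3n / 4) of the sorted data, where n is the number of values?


The data has n = 8 elements.
Q1 index = floor(8 / 4) = floor(2) = 2; Q3 index = floor(3 * 8 / 4) = floor(6) = 6
Q1 = element at index 2 = 30
Q3 = element at index 6 = 99
IQR = 99 - 30 = 69
Final answer: 69


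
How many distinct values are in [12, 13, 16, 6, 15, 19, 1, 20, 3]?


List all unique values:
Distinct values: [1, 3, 6, 12, 13, 15, 16, 19, 20]
Count = 9
Final answer: 9


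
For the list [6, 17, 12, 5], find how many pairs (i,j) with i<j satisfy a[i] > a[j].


For each element, count the later elements that are smaller than it:
  6 (index 0): smaller elements after it = [5] -> 1
  17 (index 1): smaller elements after it = [12, 5] -> 2
  12 (index 2): smaller elements after it = [5] -> 1
Total inversions = 1 + 2 + 1 = 4
Final answer: 4


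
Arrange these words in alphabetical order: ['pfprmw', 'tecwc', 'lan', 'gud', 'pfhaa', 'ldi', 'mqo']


Compare strings character by character (the first differing letter decides):
  'gud' < 'lan' since 'g' < 'l' at position 1
  'lan' < 'ldi' since 'a' < 'd' at position 2
  'ldi' < 'mqo' since 'l' < 'm' at position 1
  'mqo' < 'pfhaa' since 'm' < 'p' at position 1
  'pfhaa' < 'pfprmw' since 'h' < 'p' at position 3
  'pfprmw' < 'tecwc' since 'p' < 't' at position 1
Chaining these comparisons gives the alphabetical order.
Final answer: ['gud', 'lan', 'ldi', 'mqo', 'pfhaa', 'pfprmw', 'tecwc']


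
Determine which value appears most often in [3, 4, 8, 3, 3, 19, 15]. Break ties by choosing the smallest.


Count the frequency of each value:
  3 appears 3 time(s)
  4 appears 1 time(s)
  8 appears 1 time(s)
  15 appears 1 time(s)
  19 appears 1 time(s)
Maximum frequency is 3.
Only 3 reaches that frequency, so it is the mode.
Final answer: 3


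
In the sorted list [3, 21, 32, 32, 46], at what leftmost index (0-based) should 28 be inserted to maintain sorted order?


List is sorted: [3, 21, 32, 32, 46]
We need the leftmost position where 28 can be inserted, i.e. the first index whose element is >= 28 (or the end of the list if none is).
Binary search with low=0, high=5 (0-based indices):
  low=0, high=5, mid=2: a[2]=32 >= 28, so high = 2
  low=0, high=2, mid=1: a[1]=21 < 28, so low = 2
Now low = high = 2, so the insertion index is 2.
Final answer: 2


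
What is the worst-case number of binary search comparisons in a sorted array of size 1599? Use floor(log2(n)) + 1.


Binary search halves the search space each step.
Maximum comparisons = floor(log2(1599)) + 1
log2(1599) = 10.643
floor(log2(1599)) = 10, so 10 + 1 = 11
Final answer: 11


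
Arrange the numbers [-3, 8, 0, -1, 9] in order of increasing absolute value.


Compute absolute values:
  |-3| = 3
  |8| = 8
  |0| = 0
  |-1| = 1
  |9| = 9
Absolute values in increasing order: 0 < 1 < 3 < 8 < 9
Listing the original numbers in that order gives the answer.
Final answer: [0, -1, -3, 8, 9]


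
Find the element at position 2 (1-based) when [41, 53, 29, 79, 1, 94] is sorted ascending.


Sort ascending: [1, 29, 41, 53, 79, 94]
The 2nd element (1-indexed) is at index 1.
Value = 29
Final answer: 29


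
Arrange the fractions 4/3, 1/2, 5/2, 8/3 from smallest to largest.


Convert to decimal for comparison:
  4/3 = 1.3333
  1/2 = 0.5
  5/2 = 2.5
  8/3 = 2.6667
Decimals in increasing order: 0.5 < 1.3333 < 2.5 < 2.6667
Writing each back as its fraction gives the sorted order.
Final answer: 1/2, 4/3, 5/2, 8/3


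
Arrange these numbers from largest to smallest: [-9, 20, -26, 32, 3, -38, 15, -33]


Original list: [-9, 20, -26, 32, 3, -38, 15, -33]
Repeatedly take the largest remaining element:
  Remaining [-9, 20, -26, 32, 3, -38, 15, -33] -> largest is 32
  Remaining [-9, 20, -26, 3, -38, 15, -33] -> largest is 20
  Remaining [-9, -26, 3, -38, 15, -33] -> largest is 15
  Remaining [-9, -26, 3, -38, -33] -> largest is 3
  Remaining [-9, -26, -38, -33] -> largest is -9
  Remaining [-26, -38, -33] -> largest is -26
  Remaining [-38, -33] -> largest is -33
  Remaining [-38] -> largest is -38
Collecting the picks in order gives the descending list.
Final answer: [32, 20, 15, 3, -9, -26, -33, -38]


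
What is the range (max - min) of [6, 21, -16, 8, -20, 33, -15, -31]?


Maximum value: 33
Minimum value: -31
Range = 33 - (-31) = 64
Final answer: 64


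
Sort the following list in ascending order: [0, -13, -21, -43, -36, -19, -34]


Original list: [0, -13, -21, -43, -36, -19, -34]
Repeatedly take the smallest remaining element:
  Remaining [0, -13, -21, -43, -36, -19, -34] -> smallest is -43
  Remaining [0, -13, -21, -36, -19, -34] -> smallest is -36
  Remaining [0, -13, -21, -19, -34] -> smallest is -34
  Remaining [0, -13, -21, -19] -> smallest is -21
  Remaining [0, -13, -19] -> smallest is -19
  Remaining [0, -13] -> smallest is -13
  Remaining [0] -> smallest is 0
Collecting the picks in order gives the sorted list.
Final answer: [-43, -36, -34, -21, -19, -13, 0]


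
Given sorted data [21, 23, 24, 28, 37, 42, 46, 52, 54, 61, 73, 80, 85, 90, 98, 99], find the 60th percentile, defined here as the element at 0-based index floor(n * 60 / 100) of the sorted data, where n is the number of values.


The dataset has n = 16 elements.
Index = floor(16 * 60 / 100) = floor(960 / 100) = floor(9.6) = 9
Counting from index 0 in the sorted data, the element at index 9 is 61.
Final answer: 61


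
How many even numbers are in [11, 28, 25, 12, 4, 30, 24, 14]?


Check each element:
  11 is odd
  28 is even
  25 is odd
  12 is even
  4 is even
  30 is even
  24 is even
  14 is even
Evens: [28, 12, 4, 30, 24, 14]
Count of evens = 6
Final answer: 6


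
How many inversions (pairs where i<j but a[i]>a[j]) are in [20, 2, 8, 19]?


For each element, count the later elements that are smaller than it:
  20 (index 0): smaller elements after it = [2, 8, 19] -> 3
  2 (index 1): smaller elements after it = [] -> 0
  8 (index 2): smaller elements after it = [] -> 0
Total inversions = 3 + 0 + 0 = 3
Final answer: 3


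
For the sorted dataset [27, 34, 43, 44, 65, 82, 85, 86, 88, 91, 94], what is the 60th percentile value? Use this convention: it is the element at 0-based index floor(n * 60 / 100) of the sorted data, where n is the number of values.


The dataset has n = 11 elements.
Index = floor(11 * 60 / 100) = floor(660 / 100) = floor(6.6) = 6
Counting from index 0 in the sorted data, the element at index 6 is 85.
Final answer: 85


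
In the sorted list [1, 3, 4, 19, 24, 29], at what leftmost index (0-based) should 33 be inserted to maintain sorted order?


List is sorted: [1, 3, 4, 19, 24, 29]
We need the leftmost position where 33 can be inserted, i.e. the first index whose element is >= 33 (or the end of the list if none is).
Binary search with low=0, high=6 (0-based indices):
  low=0, high=6, mid=3: a[3]=19 < 33, so low = 4
  low=4, high=6, mid=5: a[5]=29 < 33, so low = 6
Now low = high = 6, so the insertion index is 6.
Final answer: 6


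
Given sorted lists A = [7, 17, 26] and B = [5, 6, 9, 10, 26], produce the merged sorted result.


List A: [7, 17, 26]
List B: [5, 6, 9, 10, 26]
Repeatedly compare the front elements and take the smaller:
  7 vs 5 -> take 5
  7 vs 6 -> take 6
  7 vs 9 -> take 7
  17 vs 9 -> take 9
  17 vs 10 -> take 10
  17 vs 26 -> take 17
  26 vs 26 -> take 26
  A is exhausted; append the rest of B: [26]
Final answer: [5, 6, 7, 9, 10, 17, 26, 26]


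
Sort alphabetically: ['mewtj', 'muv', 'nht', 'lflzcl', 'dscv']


Compare strings character by character (the first differing letter decides):
  'dscv' < 'lflzcl' since 'd' < 'l' at position 1
  'lflzcl' < 'mewtj' since 'l' < 'm' at position 1
  'mewtj' < 'muv' since 'e' < 'u' at position 2
  'muv' < 'nht' since 'm' < 'n' at position 1
Chaining these comparisons gives the alphabetical order.
Final answer: ['dscv', 'lflzcl', 'mewtj', 'muv', 'nht']


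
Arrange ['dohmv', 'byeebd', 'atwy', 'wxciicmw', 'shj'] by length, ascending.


Compute lengths:
  'dohmv' has length 5
  'byeebd' has length 6
  'atwy' has length 4
  'wxciicmw' has length 8
  'shj' has length 3
Lengths in increasing order: 3 < 4 < 5 < 6 < 8
Listing the words in that order gives the answer.
Final answer: ['shj', 'atwy', 'dohmv', 'byeebd', 'wxciicmw']


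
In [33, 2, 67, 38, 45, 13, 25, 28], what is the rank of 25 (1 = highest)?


Sort descending: [67, 45, 38, 33, 28, 25, 13, 2]
Find 25 in the sorted list.
25 is at position 6.
Final answer: 6


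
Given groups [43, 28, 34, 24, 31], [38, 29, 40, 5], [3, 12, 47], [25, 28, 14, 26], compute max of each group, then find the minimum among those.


Find max of each group:
  Group 1: [43, 28, 34, 24, 31] -> max = 43
  Group 2: [38, 29, 40, 5] -> max = 40
  Group 3: [3, 12, 47] -> max = 47
  Group 4: [25, 28, 14, 26] -> max = 28
Maxes: [43, 40, 47, 28]
Minimum of maxes = 28
Final answer: 28


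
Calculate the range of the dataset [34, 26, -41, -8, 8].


Maximum value: 34
Minimum value: -41
Range = 34 - (-41) = 75
Final answer: 75


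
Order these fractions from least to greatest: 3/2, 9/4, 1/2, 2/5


Convert to decimal for comparison:
  3/2 = 1.5
  9/4 = 2.25
  1/2 = 0.5
  2/5 = 0.4
Decimals in increasing order: 0.4 < 0.5 < 1.5 < 2.25
Writing each back as its fraction gives the sorted order.
Final answer: 2/5, 1/2, 3/2, 9/4


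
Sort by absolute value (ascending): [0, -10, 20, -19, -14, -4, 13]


Compute absolute values:
  |0| = 0
  |-10| = 10
  |20| = 20
  |-19| = 19
  |-14| = 14
  |-4| = 4
  |13| = 13
Absolute values in increasing order: 0 < 4 < 10 < 13 < 14 < 19 < 20
Listing the original numbers in that order gives the answer.
Final answer: [0, -4, -10, 13, -14, -19, 20]


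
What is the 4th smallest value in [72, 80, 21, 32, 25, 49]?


Sort ascending: [21, 25, 32, 49, 72, 80]
The 4th element (1-indexed) is at index 3.
Value = 49
Final answer: 49


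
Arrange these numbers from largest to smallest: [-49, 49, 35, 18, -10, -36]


Original list: [-49, 49, 35, 18, -10, -36]
Repeatedly take the largest remaining element:
  Remaining [-49, 49, 35, 18, -10, -36] -> largest is 49
  Remaining [-49, 35, 18, -10, -36] -> largest is 35
  Remaining [-49, 18, -10, -36] -> largest is 18
  Remaining [-49, -10, -36] -> largest is -10
  Remaining [-49, -36] -> largest is -36
  Remaining [-49] -> largest is -49
Collecting the picks in order gives the descending list.
Final answer: [49, 35, 18, -10, -36, -49]


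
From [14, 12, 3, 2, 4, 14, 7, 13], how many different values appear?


List all unique values:
Distinct values: [2, 3, 4, 7, 12, 13, 14]
Count = 7
Final answer: 7


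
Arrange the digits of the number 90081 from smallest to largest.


The number 90081 has digits: 9, 0, 0, 8, 1
Sorted: 0, 0, 1, 8, 9
Joining the sorted digits gives the result.
Final answer: 00189


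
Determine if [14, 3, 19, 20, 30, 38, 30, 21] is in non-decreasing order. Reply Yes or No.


Check consecutive pairs:
  14 <= 3? False
  3 <= 19? True
  19 <= 20? True
  20 <= 30? True
  30 <= 38? True
  38 <= 30? False
  30 <= 21? False
3 consecutive pair(s) are out of order, so the list is not sorted.
Final answer: No


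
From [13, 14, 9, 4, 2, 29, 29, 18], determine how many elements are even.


Check each element:
  13 is odd
  14 is even
  9 is odd
  4 is even
  2 is even
  29 is odd
  29 is odd
  18 is even
Evens: [14, 4, 2, 18]
Count of evens = 4
Final answer: 4


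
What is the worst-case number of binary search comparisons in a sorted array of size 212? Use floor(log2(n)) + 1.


Binary search halves the search space each step.
Maximum comparisons = floor(log2(212)) + 1
log2(212) = 7.7279
floor(log2(212)) = 7, so 7 + 1 = 8
Final answer: 8


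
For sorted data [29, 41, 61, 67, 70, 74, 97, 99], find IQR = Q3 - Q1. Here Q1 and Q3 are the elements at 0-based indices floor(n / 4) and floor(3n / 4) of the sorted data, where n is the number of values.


The data has n = 8 elements.
Q1 index = floor(8 / 4) = floor(2) = 2; Q3 index = floor(3 * 8 / 4) = floor(6) = 6
Q1 = element at index 2 = 61
Q3 = element at index 6 = 97
IQR = 97 - 61 = 36
Final answer: 36


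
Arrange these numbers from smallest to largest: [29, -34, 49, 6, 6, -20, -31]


Original list: [29, -34, 49, 6, 6, -20, -31]
Repeatedly take the smallest remaining element:
  Remaining [29, -34, 49, 6, 6, -20, -31] -> smallest is -34
  Remaining [29, 49, 6, 6, -20, -31] -> smallest is -31
  Remaining [29, 49, 6, 6, -20] -> smallest is -20
  Remaining [29, 49, 6, 6] -> smallest is 6
  Remaining [29, 49, 6] -> smallest is 6
  Remaining [29, 49] -> smallest is 29
  Remaining [49] -> smallest is 49
Collecting the picks in order gives the sorted list.
Final answer: [-34, -31, -20, 6, 6, 29, 49]


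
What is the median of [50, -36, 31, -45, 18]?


First, sort the list: [-45, -36, 18, 31, 50]
The list has 5 elements (odd count).
The middle index is 2 (0-based), and the element there is 18.
Final answer: 18


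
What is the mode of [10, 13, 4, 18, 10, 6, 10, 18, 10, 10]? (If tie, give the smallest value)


Count the frequency of each value:
  4 appears 1 time(s)
  6 appears 1 time(s)
  10 appears 5 time(s)
  13 appears 1 time(s)
  18 appears 2 time(s)
Maximum frequency is 5.
Only 10 reaches that frequency, so it is the mode.
Final answer: 10


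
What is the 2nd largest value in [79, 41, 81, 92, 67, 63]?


Sort descending: [92, 81, 79, 67, 63, 41]
The 2nd element (1-indexed) is at index 1.
Value = 81
Final answer: 81


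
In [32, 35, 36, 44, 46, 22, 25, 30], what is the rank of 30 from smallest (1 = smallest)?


Sort ascending: [22, 25, 30, 32, 35, 36, 44, 46]
Find 30 in the sorted list.
30 is at position 3 (1-indexed).
Final answer: 3


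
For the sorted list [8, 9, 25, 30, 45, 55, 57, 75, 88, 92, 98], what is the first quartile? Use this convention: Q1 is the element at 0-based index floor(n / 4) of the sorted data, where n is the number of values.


The list has n = 11 elements.
Q1 index = floor(11 / 4) = floor(2.75) = 2
Counting from index 0 in the sorted data, the element at index 2 is 25.
Final answer: 25


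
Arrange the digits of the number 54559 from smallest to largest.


The number 54559 has digits: 5, 4, 5, 5, 9
Sorted: 4, 5, 5, 5, 9
Joining the sorted digits gives the result.
Final answer: 45559


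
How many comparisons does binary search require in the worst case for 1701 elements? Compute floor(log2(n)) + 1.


Binary search halves the search space each step.
Maximum comparisons = floor(log2(1701)) + 1
log2(1701) = 10.7322
floor(log2(1701)) = 10, so 10 + 1 = 11
Final answer: 11


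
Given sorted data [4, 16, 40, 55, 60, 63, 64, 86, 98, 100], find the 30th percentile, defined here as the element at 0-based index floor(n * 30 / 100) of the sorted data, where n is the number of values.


The dataset has n = 10 elements.
Index = floor(10 * 30 / 100) = floor(300 / 100) = floor(3) = 3
Counting from index 0 in the sorted data, the element at index 3 is 55.
Final answer: 55


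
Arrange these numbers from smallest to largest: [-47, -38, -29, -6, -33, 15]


Original list: [-47, -38, -29, -6, -33, 15]
Repeatedly take the smallest remaining element:
  Remaining [-47, -38, -29, -6, -33, 15] -> smallest is -47
  Remaining [-38, -29, -6, -33, 15] -> smallest is -38
  Remaining [-29, -6, -33, 15] -> smallest is -33
  Remaining [-29, -6, 15] -> smallest is -29
  Remaining [-6, 15] -> smallest is -6
  Remaining [15] -> smallest is 15
Collecting the picks in order gives the sorted list.
Final answer: [-47, -38, -33, -29, -6, 15]


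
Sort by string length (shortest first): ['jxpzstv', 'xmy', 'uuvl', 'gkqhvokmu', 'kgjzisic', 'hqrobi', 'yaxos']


Compute lengths:
  'jxpzstv' has length 7
  'xmy' has length 3
  'uuvl' has length 4
  'gkqhvokmu' has length 9
  'kgjzisic' has length 8
  'hqrobi' has length 6
  'yaxos' has length 5
Lengths in increasing order: 3 < 4 < 5 < 6 < 7 < 8 < 9
Listing the words in that order gives the answer.
Final answer: ['xmy', 'uuvl', 'yaxos', 'hqrobi', 'jxpzstv', 'kgjzisic', 'gkqhvokmu']


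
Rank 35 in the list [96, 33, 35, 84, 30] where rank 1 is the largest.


Sort descending: [96, 84, 35, 33, 30]
Find 35 in the sorted list.
35 is at position 3.
Final answer: 3


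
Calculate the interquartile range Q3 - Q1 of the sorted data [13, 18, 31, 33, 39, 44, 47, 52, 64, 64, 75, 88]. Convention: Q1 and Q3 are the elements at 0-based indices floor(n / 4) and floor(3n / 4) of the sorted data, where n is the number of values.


The data has n = 12 elements.
Q1 index = floor(12 / 4) = floor(3) = 3; Q3 index = floor(3 * 12 / 4) = floor(9) = 9
Q1 = element at index 3 = 33
Q3 = element at index 9 = 64
IQR = 64 - 33 = 31
Final answer: 31


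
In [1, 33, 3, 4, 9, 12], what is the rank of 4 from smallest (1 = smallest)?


Sort ascending: [1, 3, 4, 9, 12, 33]
Find 4 in the sorted list.
4 is at position 3 (1-indexed).
Final answer: 3


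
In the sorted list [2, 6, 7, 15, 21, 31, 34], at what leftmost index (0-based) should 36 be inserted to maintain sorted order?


List is sorted: [2, 6, 7, 15, 21, 31, 34]
We need the leftmost position where 36 can be inserted, i.e. the first index whose element is >= 36 (or the end of the list if none is).
Binary search with low=0, high=7 (0-based indices):
  low=0, high=7, mid=3: a[3]=15 < 36, so low = 4
  low=4, high=7, mid=5: a[5]=31 < 36, so low = 6
  low=6, high=7, mid=6: a[6]=34 < 36, so low = 7
Now low = high = 7, so the insertion index is 7.
Final answer: 7


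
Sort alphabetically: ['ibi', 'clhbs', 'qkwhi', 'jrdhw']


Compare strings character by character (the first differing letter decides):
  'clhbs' < 'ibi' since 'c' < 'i' at position 1
  'ibi' < 'jrdhw' since 'i' < 'j' at position 1
  'jrdhw' < 'qkwhi' since 'j' < 'q' at position 1
Chaining these comparisons gives the alphabetical order.
Final answer: ['clhbs', 'ibi', 'jrdhw', 'qkwhi']


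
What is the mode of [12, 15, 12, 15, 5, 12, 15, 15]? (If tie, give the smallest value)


Count the frequency of each value:
  5 appears 1 time(s)
  12 appears 3 time(s)
  15 appears 4 time(s)
Maximum frequency is 4.
Only 15 reaches that frequency, so it is the mode.
Final answer: 15


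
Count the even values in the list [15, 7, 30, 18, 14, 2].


Check each element:
  15 is odd
  7 is odd
  30 is even
  18 is even
  14 is even
  2 is even
Evens: [30, 18, 14, 2]
Count of evens = 4
Final answer: 4


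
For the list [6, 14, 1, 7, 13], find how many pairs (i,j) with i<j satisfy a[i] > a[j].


For each element, count the later elements that are smaller than it:
  6 (index 0): smaller elements after it = [1] -> 1
  14 (index 1): smaller elements after it = [1, 7, 13] -> 3
  1 (index 2): smaller elements after it = [] -> 0
  7 (index 3): smaller elements after it = [] -> 0
Total inversions = 1 + 3 + 0 + 0 = 4
Final answer: 4


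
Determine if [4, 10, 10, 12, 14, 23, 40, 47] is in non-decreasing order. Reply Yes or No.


Check consecutive pairs:
  4 <= 10? True
  10 <= 10? True
  10 <= 12? True
  12 <= 14? True
  14 <= 23? True
  23 <= 40? True
  40 <= 47? True
Every consecutive pair is in order, so the list is non-decreasing.
Final answer: Yes


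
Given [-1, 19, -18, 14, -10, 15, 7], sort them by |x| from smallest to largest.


Compute absolute values:
  |-1| = 1
  |19| = 19
  |-18| = 18
  |14| = 14
  |-10| = 10
  |15| = 15
  |7| = 7
Absolute values in increasing order: 1 < 7 < 10 < 14 < 15 < 18 < 19
Listing the original numbers in that order gives the answer.
Final answer: [-1, 7, -10, 14, 15, -18, 19]


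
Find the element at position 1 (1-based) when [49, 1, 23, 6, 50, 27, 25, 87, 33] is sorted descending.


Sort descending: [87, 50, 49, 33, 27, 25, 23, 6, 1]
The 1st element (1-indexed) is at index 0.
Value = 87
Final answer: 87


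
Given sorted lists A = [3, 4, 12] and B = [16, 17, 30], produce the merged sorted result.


List A: [3, 4, 12]
List B: [16, 17, 30]
Repeatedly compare the front elements and take the smaller:
  3 vs 16 -> take 3
  4 vs 16 -> take 4
  12 vs 16 -> take 12
  A is exhausted; append the rest of B: [16, 17, 30]
Final answer: [3, 4, 12, 16, 17, 30]


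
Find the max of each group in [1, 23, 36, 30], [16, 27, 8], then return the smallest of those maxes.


Find max of each group:
  Group 1: [1, 23, 36, 30] -> max = 36
  Group 2: [16, 27, 8] -> max = 27
Maxes: [36, 27]
Minimum of maxes = 27
Final answer: 27


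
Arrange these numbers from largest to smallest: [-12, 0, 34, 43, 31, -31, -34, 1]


Original list: [-12, 0, 34, 43, 31, -31, -34, 1]
Repeatedly take the largest remaining element:
  Remaining [-12, 0, 34, 43, 31, -31, -34, 1] -> largest is 43
  Remaining [-12, 0, 34, 31, -31, -34, 1] -> largest is 34
  Remaining [-12, 0, 31, -31, -34, 1] -> largest is 31
  Remaining [-12, 0, -31, -34, 1] -> largest is 1
  Remaining [-12, 0, -31, -34] -> largest is 0
  Remaining [-12, -31, -34] -> largest is -12
  Remaining [-31, -34] -> largest is -31
  Remaining [-34] -> largest is -34
Collecting the picks in order gives the descending list.
Final answer: [43, 34, 31, 1, 0, -12, -31, -34]


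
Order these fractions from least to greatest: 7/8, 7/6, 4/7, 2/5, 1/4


Convert to decimal for comparison:
  7/8 = 0.875
  7/6 = 1.1667
  4/7 = 0.5714
  2/5 = 0.4
  1/4 = 0.25
Decimals in increasing order: 0.25 < 0.4 < 0.5714 < 0.875 < 1.1667
Writing each back as its fraction gives the sorted order.
Final answer: 1/4, 2/5, 4/7, 7/8, 7/6


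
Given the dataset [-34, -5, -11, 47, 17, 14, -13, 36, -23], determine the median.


First, sort the list: [-34, -23, -13, -11, -5, 14, 17, 36, 47]
The list has 9 elements (odd count).
The middle index is 4 (0-based), and the element there is -5.
Final answer: -5


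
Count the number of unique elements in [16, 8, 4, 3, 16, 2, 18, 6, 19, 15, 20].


List all unique values:
Distinct values: [2, 3, 4, 6, 8, 15, 16, 18, 19, 20]
Count = 10
Final answer: 10


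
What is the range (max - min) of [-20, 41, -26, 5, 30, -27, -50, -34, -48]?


Maximum value: 41
Minimum value: -50
Range = 41 - (-50) = 91
Final answer: 91


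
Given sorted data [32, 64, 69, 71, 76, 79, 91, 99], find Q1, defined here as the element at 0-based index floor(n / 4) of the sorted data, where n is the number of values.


The list has n = 8 elements.
Q1 index = floor(8 / 4) = floor(2) = 2
Counting from index 0 in the sorted data, the element at index 2 is 69.
Final answer: 69


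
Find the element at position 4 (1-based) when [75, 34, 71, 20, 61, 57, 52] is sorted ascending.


Sort ascending: [20, 34, 52, 57, 61, 71, 75]
The 4th element (1-indexed) is at index 3.
Value = 57
Final answer: 57


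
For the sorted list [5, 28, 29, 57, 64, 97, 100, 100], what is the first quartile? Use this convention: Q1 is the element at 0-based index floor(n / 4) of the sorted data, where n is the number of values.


The list has n = 8 elements.
Q1 index = floor(8 / 4) = floor(2) = 2
Counting from index 0 in the sorted data, the element at index 2 is 29.
Final answer: 29


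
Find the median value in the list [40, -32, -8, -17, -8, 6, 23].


First, sort the list: [-32, -17, -8, -8, 6, 23, 40]
The list has 7 elements (odd count).
The middle index is 3 (0-based), and the element there is -8.
Final answer: -8


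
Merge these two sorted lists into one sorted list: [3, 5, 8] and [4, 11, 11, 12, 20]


List A: [3, 5, 8]
List B: [4, 11, 11, 12, 20]
Repeatedly compare the front elements and take the smaller:
  3 vs 4 -> take 3
  5 vs 4 -> take 4
  5 vs 11 -> take 5
  8 vs 11 -> take 8
  A is exhausted; append the rest of B: [11, 11, 12, 20]
Final answer: [3, 4, 5, 8, 11, 11, 12, 20]


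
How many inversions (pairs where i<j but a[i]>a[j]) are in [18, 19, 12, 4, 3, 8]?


For each element, count the later elements that are smaller than it:
  18 (index 0): smaller elements after it = [12, 4, 3, 8] -> 4
  19 (index 1): smaller elements after it = [12, 4, 3, 8] -> 4
  12 (index 2): smaller elements after it = [4, 3, 8] -> 3
  4 (index 3): smaller elements after it = [3] -> 1
  3 (index 4): smaller elements after it = [] -> 0
Total inversions = 4 + 4 + 3 + 1 + 0 = 12
Final answer: 12


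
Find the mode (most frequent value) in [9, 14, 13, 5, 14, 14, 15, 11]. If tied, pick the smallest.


Count the frequency of each value:
  5 appears 1 time(s)
  9 appears 1 time(s)
  11 appears 1 time(s)
  13 appears 1 time(s)
  14 appears 3 time(s)
  15 appears 1 time(s)
Maximum frequency is 3.
Only 14 reaches that frequency, so it is the mode.
Final answer: 14


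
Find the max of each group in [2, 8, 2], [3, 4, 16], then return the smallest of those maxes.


Find max of each group:
  Group 1: [2, 8, 2] -> max = 8
  Group 2: [3, 4, 16] -> max = 16
Maxes: [8, 16]
Minimum of maxes = 8
Final answer: 8


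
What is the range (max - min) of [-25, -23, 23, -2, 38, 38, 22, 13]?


Maximum value: 38
Minimum value: -25
Range = 38 - (-25) = 63
Final answer: 63


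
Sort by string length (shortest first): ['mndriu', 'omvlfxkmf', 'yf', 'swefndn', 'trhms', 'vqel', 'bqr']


Compute lengths:
  'mndriu' has length 6
  'omvlfxkmf' has length 9
  'yf' has length 2
  'swefndn' has length 7
  'trhms' has length 5
  'vqel' has length 4
  'bqr' has length 3
Lengths in increasing order: 2 < 3 < 4 < 5 < 6 < 7 < 9
Listing the words in that order gives the answer.
Final answer: ['yf', 'bqr', 'vqel', 'trhms', 'mndriu', 'swefndn', 'omvlfxkmf']


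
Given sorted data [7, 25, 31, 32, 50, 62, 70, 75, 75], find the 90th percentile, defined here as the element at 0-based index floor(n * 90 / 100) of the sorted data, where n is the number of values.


The dataset has n = 9 elements.
Index = floor(9 * 90 / 100) = floor(810 / 100) = floor(8.1) = 8
Counting from index 0 in the sorted data, the element at index 8 is 75.
Final answer: 75


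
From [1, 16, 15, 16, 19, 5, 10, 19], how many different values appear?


List all unique values:
Distinct values: [1, 5, 10, 15, 16, 19]
Count = 6
Final answer: 6


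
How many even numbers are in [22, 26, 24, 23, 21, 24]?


Check each element:
  22 is even
  26 is even
  24 is even
  23 is odd
  21 is odd
  24 is even
Evens: [22, 26, 24, 24]
Count of evens = 4
Final answer: 4


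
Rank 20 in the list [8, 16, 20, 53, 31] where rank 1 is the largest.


Sort descending: [53, 31, 20, 16, 8]
Find 20 in the sorted list.
20 is at position 3.
Final answer: 3
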